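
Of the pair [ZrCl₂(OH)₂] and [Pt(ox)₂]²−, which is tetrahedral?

[ZrCl₂(OH)₂]

For [ZrCl₂(OH)₂]: Summing ligand charges against the 0 overall charge gives an oxidation state of +4 for zirconium. Zr sits in group 4, so the d-electron count is 4 − 4 = 0. A d⁰ ion has no crystal-field stabilisation preference between square planar and tetrahedral, so four ligands adopt the sterically favoured tetrahedral geometry. → tetrahedral.
For [Pt(ox)₂]²−: Ligand charges: each oxalate is −2. With an overall charge of −2 the platinum centre must be in the +2 oxidation state. Group 10 minus oxidation state 2 gives a d⁸ configuration. A 5d d⁸ ion has a large crystal-field splitting; square planar leaves the high-energy d_{x²−y²} orbital empty and maximises CFSE. → square planar.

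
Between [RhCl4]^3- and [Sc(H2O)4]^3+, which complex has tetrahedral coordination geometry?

For [RhCl4]^3-: Summing ligand charges against the −3 overall charge gives an oxidation state of +1 for rhodium. Group 9 minus oxidation state 1 gives a d⁸ configuration. A 4d d⁸ ion has a large crystal-field splitting; square planar leaves the high-energy d_{x²−y²} orbital empty and maximises CFSE. → square planar.
For [Sc(H2O)4]^3+: Ligand charges: water is neutral. With an overall charge of +3 the scandium centre must be in the +3 oxidation state. Sc sits in group 3, so the d-electron count is 3 − 3 = 0. A d⁰ ion has no crystal-field stabilisation preference between square planar and tetrahedral, so four ligands adopt the sterically favoured tetrahedral geometry. → tetrahedral.

[Sc(H2O)4]^3+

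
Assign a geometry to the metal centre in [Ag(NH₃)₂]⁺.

linear

Ammonia is neutral; balancing the +1 overall charge requires Ag(I).
Ag sits in group 11, so the d-electron count is 11 − 1 = 10.
With 2 monodentate ligands the coordination number is 2.
A d¹⁰ ion with only two ligands adopts a linear arrangement (sp hybridisation; no CFSE preference).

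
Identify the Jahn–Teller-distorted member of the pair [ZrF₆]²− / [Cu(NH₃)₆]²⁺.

[ZrF₆]²−: Ligand charges: each fluoride is −1. With an overall charge of −2 the zirconium centre must be in the +4 oxidation state. Group 4 minus oxidation state 4 gives a d⁰ configuration. The d⁰ configuration leaves the e_g set evenly filled (or empty) — no strong Jahn–Teller driving force.
[Cu(NH₃)₆]²⁺: Ammonia is neutral; balancing the +2 overall charge requires Cu(II). Group 11 minus oxidation state 2 gives a d⁹ configuration. The t₂g⁶e_g³ configuration has an unevenly filled e_g set; the Jahn–Teller theorem predicts a tetragonal distortion (typically axial elongation) to lift the degeneracy.

[Cu(NH₃)₆]²⁺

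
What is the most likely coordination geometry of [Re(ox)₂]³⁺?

Summing ligand charges against the +3 overall charge gives an oxidation state of +7 for rhenium.
Rhenium is a group-7 element; Re(VII) is therefore d⁰.
Counting donor atoms: 2×oxalate (bidentate) → 4 donors. Coordination number = 4.
A d⁰ ion has no crystal-field stabilisation preference between square planar and tetrahedral, so four ligands adopt the sterically favoured tetrahedral geometry.

tetrahedral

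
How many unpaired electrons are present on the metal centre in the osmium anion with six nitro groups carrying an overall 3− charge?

1 unpaired electron

Each nitro (N-bound nitrite) is −1; balancing the −3 overall charge requires Os(III).
Os sits in group 8, so the d-electron count is 8 − 3 = 5.
The spin state decides the count: a 5d ion has a large Δₒ and is invariably low-spin.
An octahedral low-spin d⁵ ion is t₂g⁵e_g⁰, giving 1 unpaired electron.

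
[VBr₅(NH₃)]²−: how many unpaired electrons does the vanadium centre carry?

Summing ligand charges against the −2 overall charge gives an oxidation state of +3 for vanadium.
V sits in group 5, so the d-electron count is 5 − 3 = 2.
In an octahedral field the d² configuration is t₂g²e_g⁰ (only one arrangement possible), giving 2 unpaired electrons.

2 unpaired electrons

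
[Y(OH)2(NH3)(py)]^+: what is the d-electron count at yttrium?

d0

Ligand charges: each hydroxide is −1; ammonia is neutral; pyridine is neutral. With an overall charge of +1 the yttrium centre must be in the +3 oxidation state.
Y sits in group 3, so the d-electron count is 3 − 3 = 0.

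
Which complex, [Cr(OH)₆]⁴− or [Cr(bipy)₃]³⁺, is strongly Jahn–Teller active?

[Cr(OH)₆]⁴−

[Cr(OH)₆]⁴−: Each hydroxide is −1; balancing the −4 overall charge requires Cr(II). Group 6 minus oxidation state 2 gives a d⁴ configuration. Hydroxide is a weak-field ligand for a first-row metal, so the complex is high-spin. The t₂g³e_g¹ (high-spin) configuration has an unevenly filled e_g set; the Jahn–Teller theorem predicts a tetragonal distortion (typically axial elongation) to lift the degeneracy.
[Cr(bipy)₃]³⁺: Summing ligand charges against the +3 overall charge gives an oxidation state of +3 for chromium. Cr sits in group 6, so the d-electron count is 6 − 3 = 3. The d³ configuration leaves the e_g set evenly filled (or empty) — no strong Jahn–Teller driving force.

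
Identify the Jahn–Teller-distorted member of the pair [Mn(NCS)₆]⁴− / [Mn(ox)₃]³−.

[Mn(ox)₃]³−

[Mn(NCS)₆]⁴−: Ligand charges: each isothiocyanate is −1. With an overall charge of −4 the manganese centre must be in the +2 oxidation state. Mn sits in group 7, so the d-electron count is 7 − 2 = 5. Isothiocyanate is a weak-field ligand for a first-row metal, so the complex is high-spin. The d⁵ configuration leaves the e_g set evenly filled (or empty) — no strong Jahn–Teller driving force.
[Mn(ox)₃]³−: Each oxalate is −2; balancing the −3 overall charge requires Mn(III). Manganese is a group-7 element; Mn(III) is therefore d⁴. Oxalate is a weak-field ligand for a first-row metal, so the complex is high-spin. The t₂g³e_g¹ (high-spin) configuration has an unevenly filled e_g set; the Jahn–Teller theorem predicts a tetragonal distortion (typically axial elongation) to lift the degeneracy.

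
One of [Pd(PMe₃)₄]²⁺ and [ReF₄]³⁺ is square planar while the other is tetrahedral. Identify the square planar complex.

[Pd(PMe₃)₄]²⁺

For [Pd(PMe₃)₄]²⁺: Trimethylphosphine is neutral; balancing the +2 overall charge requires Pd(II). Pd sits in group 10, so the d-electron count is 10 − 2 = 8. A 4d d⁸ ion has a large crystal-field splitting; square planar leaves the high-energy d_{x²−y²} orbital empty and maximises CFSE. → square planar.
For [ReF₄]³⁺: Summing ligand charges against the +3 overall charge gives an oxidation state of +7 for rhenium. Re sits in group 7, so the d-electron count is 7 − 7 = 0. A d⁰ ion has no crystal-field stabilisation preference between square planar and tetrahedral, so four ligands adopt the sterically favoured tetrahedral geometry. → tetrahedral.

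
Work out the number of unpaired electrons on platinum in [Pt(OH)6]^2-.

0

Ligand charges: each hydroxide is −1. With an overall charge of −2 the platinum centre must be in the +4 oxidation state.
Platinum is a group-10 element; Pt(IV) is therefore d⁶.
The spin state decides the count: a 5d ion has a large Δₒ and is invariably low-spin.
An octahedral low-spin d⁶ ion is t₂g⁶e_g⁰, giving 0 unpaired electrons.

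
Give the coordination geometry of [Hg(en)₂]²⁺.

Ligand charges: ethylenediamine is neutral. With an overall charge of +2 the mercury centre must be in the +2 oxidation state.
Hg sits in group 12, so the d-electron count is 12 − 2 = 10.
Counting donor atoms: 2×ethylenediamine (bidentate) → 4 donors. Coordination number = 4.
A d¹⁰ ion has no crystal-field stabilisation preference between square planar and tetrahedral, so four ligands adopt the sterically favoured tetrahedral geometry.

tetrahedral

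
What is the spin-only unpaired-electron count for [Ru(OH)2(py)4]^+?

Each hydroxide is −1; pyridine is neutral; balancing the +1 overall charge requires Ru(III).
Group 8 minus oxidation state 3 gives a d⁵ configuration.
The spin state decides the count: a 4d ion has a large Δₒ and is invariably low-spin.
An octahedral low-spin d⁵ ion is t₂g⁵e_g⁰, giving 1 unpaired electron.

1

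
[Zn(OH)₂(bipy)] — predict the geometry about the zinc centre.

Summing ligand charges against the 0 overall charge gives an oxidation state of +2 for zinc.
Zn sits in group 12, so the d-electron count is 12 − 2 = 10.
Counting donor atoms: 2×hydroxide (monodentate) → 2 donors; 1×2,2′-bipyridine (bidentate) → 2 donors. Coordination number = 4.
A d¹⁰ ion has no crystal-field stabilisation preference between square planar and tetrahedral, so four ligands adopt the sterically favoured tetrahedral geometry.

tetrahedral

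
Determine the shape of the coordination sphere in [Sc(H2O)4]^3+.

Water is neutral; balancing the +3 overall charge requires Sc(III).
Scandium is a group-3 element; Sc(III) is therefore d⁰.
With 4 monodentate ligands the coordination number is 4.
A d⁰ ion has no crystal-field stabilisation preference between square planar and tetrahedral, so four ligands adopt the sterically favoured tetrahedral geometry.

tetrahedral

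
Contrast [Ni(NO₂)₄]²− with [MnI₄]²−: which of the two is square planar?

For [Ni(NO₂)₄]²−: Each nitro (N-bound nitrite) is −1; balancing the −2 overall charge requires Ni(II). Nickel is a group-10 element; Ni(II) is therefore d⁸. Nitro (N-bound nitrite) is a strong-field ligand (high in the spectrochemical series). A 3d d⁸ ion with strong-field ligands gains enough CFSE to favour square planar over tetrahedral. → square planar.
For [MnI₄]²−: Summing ligand charges against the −2 overall charge gives an oxidation state of +2 for manganese. Manganese is a group-7 element; Mn(II) is therefore d⁵. A high-spin d⁵ ion has zero CFSE in either geometry, so four ligands adopt the sterically favoured tetrahedral geometry. → tetrahedral.

[Ni(NO₂)₄]²−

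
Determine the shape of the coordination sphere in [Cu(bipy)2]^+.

Summing ligand charges against the +1 overall charge gives an oxidation state of +1 for copper.
Copper is a group-11 element; Cu(I) is therefore d¹⁰.
Counting donor atoms: 2×2,2′-bipyridine (bidentate) → 4 donors. Coordination number = 4.
A d¹⁰ ion has no crystal-field stabilisation preference between square planar and tetrahedral, so four ligands adopt the sterically favoured tetrahedral geometry.

tetrahedral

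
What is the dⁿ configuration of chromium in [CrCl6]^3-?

Ligand charges: each chloride is −1. With an overall charge of −3 the chromium centre must be in the +3 oxidation state.
Chromium is a group-6 element; Cr(III) is therefore d³.

d3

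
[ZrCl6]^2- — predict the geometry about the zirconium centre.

octahedral

Ligand charges: each chloride is −1. With an overall charge of −2 the zirconium centre must be in the +4 oxidation state.
Zr sits in group 4, so the d-electron count is 4 − 4 = 0.
With 6 monodentate ligands the coordination number is 6.
Six donors around a single metal centre give an octahedral coordination sphere.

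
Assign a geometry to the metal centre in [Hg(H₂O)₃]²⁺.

Summing ligand charges against the +2 overall charge gives an oxidation state of +2 for mercury.
Mercury is a group-12 element; Hg(II) is therefore d¹⁰.
Coordination number: 3.
Three ligands around a d¹⁰ centre minimise repulsion in a trigonal-planar arrangement.

trigonal planar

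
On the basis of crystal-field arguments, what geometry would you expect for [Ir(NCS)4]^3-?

square planar

Ligand charges: each isothiocyanate is −1. With an overall charge of −3 the iridium centre must be in the +1 oxidation state.
Group 9 minus oxidation state 1 gives a d⁸ configuration.
With 4 monodentate ligands the coordination number is 4.
A 5d d⁸ ion has a large crystal-field splitting; square planar leaves the high-energy d_{x²−y²} orbital empty and maximises CFSE.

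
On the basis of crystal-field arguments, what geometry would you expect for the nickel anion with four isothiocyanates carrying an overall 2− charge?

tetrahedral

Summing ligand charges against the −2 overall charge gives an oxidation state of +2 for nickel.
Nickel is a group-10 element; Ni(II) is therefore d⁸.
Coordination number: 4.
Isothiocyanate is a weak-field ligand.
With weak-field ligands the CFSE gain from square planar is small, so a 3d d⁸ ion takes the sterically preferred tetrahedral geometry.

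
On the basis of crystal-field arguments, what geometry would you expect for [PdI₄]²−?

square planar

Ligand charges: each iodide is −1. With an overall charge of −2 the palladium centre must be in the +2 oxidation state.
Palladium is a group-10 element; Pd(II) is therefore d⁸.
With 4 monodentate ligands the coordination number is 4.
A 4d d⁸ ion has a large crystal-field splitting; square planar leaves the high-energy d_{x²−y²} orbital empty and maximises CFSE.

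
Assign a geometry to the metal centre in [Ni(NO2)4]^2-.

Summing ligand charges against the −2 overall charge gives an oxidation state of +2 for nickel.
Group 10 minus oxidation state 2 gives a d⁸ configuration.
Coordination number: 4.
Nitro (N-bound nitrite) is a strong-field ligand (high in the spectrochemical series).
A 3d d⁸ ion with strong-field ligands gains enough CFSE to favour square planar over tetrahedral.

square planar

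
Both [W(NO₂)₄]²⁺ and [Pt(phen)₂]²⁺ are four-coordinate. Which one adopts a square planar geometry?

For [W(NO₂)₄]²⁺: Summing ligand charges against the +2 overall charge gives an oxidation state of +6 for tungsten. Group 6 minus oxidation state 6 gives a d⁰ configuration. A d⁰ ion has no crystal-field stabilisation preference between square planar and tetrahedral, so four ligands adopt the sterically favoured tetrahedral geometry. → tetrahedral.
For [Pt(phen)₂]²⁺: Summing ligand charges against the +2 overall charge gives an oxidation state of +2 for platinum. Platinum is a group-10 element; Pt(II) is therefore d⁸. A 5d d⁸ ion has a large crystal-field splitting; square planar leaves the high-energy d_{x²−y²} orbital empty and maximises CFSE. → square planar.

[Pt(phen)₂]²⁺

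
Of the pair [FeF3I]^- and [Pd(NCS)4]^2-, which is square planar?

[Pd(NCS)4]^2-

For [FeF3I]^-: Summing ligand charges against the −1 overall charge gives an oxidation state of +3 for iron. Group 8 minus oxidation state 3 gives a d⁵ configuration. A high-spin d⁵ ion has zero CFSE in either geometry, so four ligands adopt the sterically favoured tetrahedral geometry. → tetrahedral.
For [Pd(NCS)4]^2-: Summing ligand charges against the −2 overall charge gives an oxidation state of +2 for palladium. Pd sits in group 10, so the d-electron count is 10 − 2 = 8. A 4d d⁸ ion has a large crystal-field splitting; square planar leaves the high-energy d_{x²−y²} orbital empty and maximises CFSE. → square planar.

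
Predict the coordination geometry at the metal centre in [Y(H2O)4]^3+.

tetrahedral

Ligand charges: water is neutral. With an overall charge of +3 the yttrium centre must be in the +3 oxidation state.
Yttrium is a group-3 element; Y(III) is therefore d⁰.
With 4 monodentate ligands the coordination number is 4.
A d⁰ ion has no crystal-field stabilisation preference between square planar and tetrahedral, so four ligands adopt the sterically favoured tetrahedral geometry.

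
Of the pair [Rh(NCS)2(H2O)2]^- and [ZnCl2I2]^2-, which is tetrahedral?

[ZnCl2I2]^2-

For [Rh(NCS)2(H2O)2]^-: Summing ligand charges against the −1 overall charge gives an oxidation state of +1 for rhodium. Rhodium is a group-9 element; Rh(I) is therefore d⁸. A 4d d⁸ ion has a large crystal-field splitting; square planar leaves the high-energy d_{x²−y²} orbital empty and maximises CFSE. → square planar.
For [ZnCl2I2]^2-: Summing ligand charges against the −2 overall charge gives an oxidation state of +2 for zinc. Zinc is a group-12 element; Zn(II) is therefore d¹⁰. A d¹⁰ ion has no crystal-field stabilisation preference between square planar and tetrahedral, so four ligands adopt the sterically favoured tetrahedral geometry. → tetrahedral.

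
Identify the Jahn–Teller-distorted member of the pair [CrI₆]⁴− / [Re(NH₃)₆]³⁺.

[CrI₆]⁴−

[CrI₆]⁴−: Each iodide is −1; balancing the −4 overall charge requires Cr(II). Group 6 minus oxidation state 2 gives a d⁴ configuration. Iodide is a weak-field ligand for a first-row metal, so the complex is high-spin. The t₂g³e_g¹ (high-spin) configuration has an unevenly filled e_g set; the Jahn–Teller theorem predicts a tetragonal distortion (typically axial elongation) to lift the degeneracy.
[Re(NH₃)₆]³⁺: Ligand charges: ammonia is neutral. With an overall charge of +3 the rhenium centre must be in the +3 oxidation state. Group 7 minus oxidation state 3 gives a d⁴ configuration. A 5d ion has a large Δₒ and is invariably low-spin. The d⁴ configuration leaves the e_g set evenly filled (or empty) — no strong Jahn–Teller driving force.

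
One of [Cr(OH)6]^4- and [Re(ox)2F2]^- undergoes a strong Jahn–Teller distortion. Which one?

[Cr(OH)6]^4-: Ligand charges: each hydroxide is −1. With an overall charge of −4 the chromium centre must be in the +2 oxidation state. Group 6 minus oxidation state 2 gives a d⁴ configuration. Hydroxide is a weak-field ligand for a first-row metal, so the complex is high-spin. The t₂g³e_g¹ (high-spin) configuration has an unevenly filled e_g set; the Jahn–Teller theorem predicts a tetragonal distortion (typically axial elongation) to lift the degeneracy.
[Re(ox)2F2]^-: Ligand charges: each oxalate is −2; each fluoride is −1. With an overall charge of −1 the rhenium centre must be in the +5 oxidation state. Rhenium is a group-7 element; Re(V) is therefore d². The d² configuration leaves the e_g set evenly filled (or empty) — no strong Jahn–Teller driving force.

[Cr(OH)6]^4-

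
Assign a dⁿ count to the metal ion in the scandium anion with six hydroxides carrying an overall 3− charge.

d0

Each hydroxide is −1; balancing the −3 overall charge requires Sc(III).
Sc sits in group 3, so the d-electron count is 3 − 3 = 0.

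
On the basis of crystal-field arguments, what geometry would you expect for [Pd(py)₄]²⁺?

square planar

Ligand charges: pyridine is neutral. With an overall charge of +2 the palladium centre must be in the +2 oxidation state.
Pd sits in group 10, so the d-electron count is 10 − 2 = 8.
Coordination number: 4.
A 4d d⁸ ion has a large crystal-field splitting; square planar leaves the high-energy d_{x²−y²} orbital empty and maximises CFSE.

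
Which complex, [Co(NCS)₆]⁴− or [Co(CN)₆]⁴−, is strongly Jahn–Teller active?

[Co(NCS)₆]⁴−: Ligand charges: each isothiocyanate is −1. With an overall charge of −4 the cobalt centre must be in the +2 oxidation state. Cobalt is a group-9 element; Co(II) is therefore d⁷. Isothiocyanate is a weak-field ligand for a first-row metal, so the complex is high-spin. The d⁷ configuration leaves the e_g set evenly filled (or empty) — no strong Jahn–Teller driving force.
[Co(CN)₆]⁴−: Ligand charges: each cyanide is −1. With an overall charge of −4 the cobalt centre must be in the +2 oxidation state. Cobalt is a group-9 element; Co(II) is therefore d⁷. Cyanide is a strong-field ligand (high in the spectrochemical series) for a first-row metal, so the complex is low-spin. The t₂g⁶e_g¹ (low-spin) configuration has an unevenly filled e_g set; the Jahn–Teller theorem predicts a tetragonal distortion (typically axial elongation) to lift the degeneracy.

[Co(CN)₆]⁴−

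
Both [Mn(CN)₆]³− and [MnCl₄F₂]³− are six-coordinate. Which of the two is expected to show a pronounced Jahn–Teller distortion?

[MnCl₄F₂]³−

[Mn(CN)₆]³−: Each cyanide is −1; balancing the −3 overall charge requires Mn(III). Group 7 minus oxidation state 3 gives a d⁴ configuration. Cyanide is a strong-field ligand (high in the spectrochemical series) for a first-row metal, so the complex is low-spin. The d⁴ configuration leaves the e_g set evenly filled (or empty) — no strong Jahn–Teller driving force.
[MnCl₄F₂]³−: Each chloride is −1; each fluoride is −1; balancing the −3 overall charge requires Mn(III). Mn sits in group 7, so the d-electron count is 7 − 3 = 4. Chloride and fluoride are weak-field ligands for a first-row metal, so the complex is high-spin. The t₂g³e_g¹ (high-spin) configuration has an unevenly filled e_g set; the Jahn–Teller theorem predicts a tetragonal distortion (typically axial elongation) to lift the degeneracy.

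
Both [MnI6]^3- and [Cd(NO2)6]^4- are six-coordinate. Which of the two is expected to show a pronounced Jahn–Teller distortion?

[MnI6]^3-

[MnI6]^3-: Summing ligand charges against the −3 overall charge gives an oxidation state of +3 for manganese. Group 7 minus oxidation state 3 gives a d⁴ configuration. Iodide is a weak-field ligand for a first-row metal, so the complex is high-spin. The t₂g³e_g¹ (high-spin) configuration has an unevenly filled e_g set; the Jahn–Teller theorem predicts a tetragonal distortion (typically axial elongation) to lift the degeneracy.
[Cd(NO2)6]^4-: Summing ligand charges against the −4 overall charge gives an oxidation state of +2 for cadmium. Cd sits in group 12, so the d-electron count is 12 − 2 = 10. The d¹⁰ configuration leaves the e_g set evenly filled (or empty) — no strong Jahn–Teller driving force.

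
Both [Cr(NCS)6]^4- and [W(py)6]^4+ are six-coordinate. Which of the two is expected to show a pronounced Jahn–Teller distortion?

[Cr(NCS)6]^4-

[Cr(NCS)6]^4-: Summing ligand charges against the −4 overall charge gives an oxidation state of +2 for chromium. Chromium is a group-6 element; Cr(II) is therefore d⁴. Isothiocyanate is a weak-field ligand for a first-row metal, so the complex is high-spin. The t₂g³e_g¹ (high-spin) configuration has an unevenly filled e_g set; the Jahn–Teller theorem predicts a tetragonal distortion (typically axial elongation) to lift the degeneracy.
[W(py)6]^4+: Pyridine is neutral; balancing the +4 overall charge requires W(IV). W sits in group 6, so the d-electron count is 6 − 4 = 2. The d² configuration leaves the e_g set evenly filled (or empty) — no strong Jahn–Teller driving force.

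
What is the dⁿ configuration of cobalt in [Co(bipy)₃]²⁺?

d7

Ligand charges: 2,2′-bipyridine is neutral. With an overall charge of +2 the cobalt centre must be in the +2 oxidation state.
Group 9 minus oxidation state 2 gives a d⁷ configuration.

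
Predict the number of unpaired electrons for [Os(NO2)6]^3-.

Ligand charges: each nitro (N-bound nitrite) is −1. With an overall charge of −3 the osmium centre must be in the +3 oxidation state.
Group 8 minus oxidation state 3 gives a d⁵ configuration.
The spin state decides the count: a 5d ion has a large Δₒ and is invariably low-spin.
An octahedral low-spin d⁵ ion is t₂g⁵e_g⁰, giving 1 unpaired electron.

1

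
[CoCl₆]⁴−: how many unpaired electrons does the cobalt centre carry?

Each chloride is −1; balancing the −4 overall charge requires Co(II).
Co sits in group 9, so the d-electron count is 9 − 2 = 7.
The spin state decides the count: Chloride is a weak-field ligand for a first-row metal, so the complex is high-spin.
An octahedral high-spin d⁷ ion is t₂g⁵e_g², giving 3 unpaired electrons.

3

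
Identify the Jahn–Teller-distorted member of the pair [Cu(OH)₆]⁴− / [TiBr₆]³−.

[Cu(OH)₆]⁴−

[Cu(OH)₆]⁴−: Summing ligand charges against the −4 overall charge gives an oxidation state of +2 for copper. Cu sits in group 11, so the d-electron count is 11 − 2 = 9. The t₂g⁶e_g³ configuration has an unevenly filled e_g set; the Jahn–Teller theorem predicts a tetragonal distortion (typically axial elongation) to lift the degeneracy.
[TiBr₆]³−: Ligand charges: each bromide is −1. With an overall charge of −3 the titanium centre must be in the +3 oxidation state. Ti sits in group 4, so the d-electron count is 4 − 3 = 1. The d¹ configuration leaves the e_g set evenly filled (or empty) — no strong Jahn–Teller driving force.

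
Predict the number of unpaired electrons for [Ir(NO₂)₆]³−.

Each nitro (N-bound nitrite) is −1; balancing the −3 overall charge requires Ir(III).
Ir sits in group 9, so the d-electron count is 9 − 3 = 6.
The spin state decides the count: a 5d ion has a large Δₒ and is invariably low-spin.
An octahedral low-spin d⁶ ion is t₂g⁶e_g⁰, giving 0 unpaired electrons.

0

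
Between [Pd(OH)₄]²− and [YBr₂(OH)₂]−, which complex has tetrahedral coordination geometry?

[YBr₂(OH)₂]−

For [Pd(OH)₄]²−: Each hydroxide is −1; balancing the −2 overall charge requires Pd(II). Palladium is a group-10 element; Pd(II) is therefore d⁸. A 4d d⁸ ion has a large crystal-field splitting; square planar leaves the high-energy d_{x²−y²} orbital empty and maximises CFSE. → square planar.
For [YBr₂(OH)₂]−: Each bromide is −1; each hydroxide is −1; balancing the −1 overall charge requires Y(III). Group 3 minus oxidation state 3 gives a d⁰ configuration. A d⁰ ion has no crystal-field stabilisation preference between square planar and tetrahedral, so four ligands adopt the sterically favoured tetrahedral geometry. → tetrahedral.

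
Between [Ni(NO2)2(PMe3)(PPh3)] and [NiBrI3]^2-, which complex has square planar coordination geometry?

For [Ni(NO2)2(PMe3)(PPh3)]: Ligand charges: each nitro (N-bound nitrite) is −1; trimethylphosphine is neutral; triphenylphosphine is neutral. With an overall charge of 0 the nickel centre must be in the +2 oxidation state. Nickel is a group-10 element; Ni(II) is therefore d⁸. Nitro (N-bound nitrite), trimethylphosphine, and triphenylphosphine are strong-field ligands (high in the spectrochemical series). A 3d d⁸ ion with strong-field ligands gains enough CFSE to favour square planar over tetrahedral. → square planar.
For [NiBrI3]^2-: Ligand charges: each bromide is −1; each iodide is −1. With an overall charge of −2 the nickel centre must be in the +2 oxidation state. Group 10 minus oxidation state 2 gives a d⁸ configuration. Bromide and iodide are weak-field ligands. With weak-field ligands the CFSE gain from square planar is small, so a 3d d⁸ ion takes the sterically preferred tetrahedral geometry. → tetrahedral.

[Ni(NO2)2(PMe3)(PPh3)]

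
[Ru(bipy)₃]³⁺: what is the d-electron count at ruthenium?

d5

Ligand charges: 2,2′-bipyridine is neutral. With an overall charge of +3 the ruthenium centre must be in the +3 oxidation state.
Ruthenium is a group-8 element; Ru(III) is therefore d⁵.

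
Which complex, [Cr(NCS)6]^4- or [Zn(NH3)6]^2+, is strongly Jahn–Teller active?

[Cr(NCS)6]^4-

[Cr(NCS)6]^4-: Ligand charges: each isothiocyanate is −1. With an overall charge of −4 the chromium centre must be in the +2 oxidation state. Chromium is a group-6 element; Cr(II) is therefore d⁴. Isothiocyanate is a weak-field ligand for a first-row metal, so the complex is high-spin. The t₂g³e_g¹ (high-spin) configuration has an unevenly filled e_g set; the Jahn–Teller theorem predicts a tetragonal distortion (typically axial elongation) to lift the degeneracy.
[Zn(NH3)6]^2+: Summing ligand charges against the +2 overall charge gives an oxidation state of +2 for zinc. Zinc is a group-12 element; Zn(II) is therefore d¹⁰. The d¹⁰ configuration leaves the e_g set evenly filled (or empty) — no strong Jahn–Teller driving force.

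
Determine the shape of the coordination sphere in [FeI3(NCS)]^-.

tetrahedral

Ligand charges: each iodide is −1; each isothiocyanate is −1. With an overall charge of −1 the iron centre must be in the +3 oxidation state.
Iron is a group-8 element; Fe(III) is therefore d⁵.
Coordination number: 4.
Iodide and isothiocyanate are weak-field ligands.
A high-spin d⁵ ion has zero CFSE in either geometry, so four ligands adopt the sterically favoured tetrahedral geometry.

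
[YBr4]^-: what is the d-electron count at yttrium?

Ligand charges: each bromide is −1. With an overall charge of −1 the yttrium centre must be in the +3 oxidation state.
Yttrium is a group-3 element; Y(III) is therefore d⁰.

d⁰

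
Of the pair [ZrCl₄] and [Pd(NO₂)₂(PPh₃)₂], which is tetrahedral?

[ZrCl₄]

For [ZrCl₄]: Ligand charges: each chloride is −1. With an overall charge of 0 the zirconium centre must be in the +4 oxidation state. Zirconium is a group-4 element; Zr(IV) is therefore d⁰. A d⁰ ion has no crystal-field stabilisation preference between square planar and tetrahedral, so four ligands adopt the sterically favoured tetrahedral geometry. → tetrahedral.
For [Pd(NO₂)₂(PPh₃)₂]: Ligand charges: each nitro (N-bound nitrite) is −1; triphenylphosphine is neutral. With an overall charge of 0 the palladium centre must be in the +2 oxidation state. Pd sits in group 10, so the d-electron count is 10 − 2 = 8. A 4d d⁸ ion has a large crystal-field splitting; square planar leaves the high-energy d_{x²−y²} orbital empty and maximises CFSE. → square planar.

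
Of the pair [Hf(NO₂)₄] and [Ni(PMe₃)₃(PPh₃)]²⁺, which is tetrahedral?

For [Hf(NO₂)₄]: Each nitro (N-bound nitrite) is −1; balancing the 0 overall charge requires Hf(IV). Hf sits in group 4, so the d-electron count is 4 − 4 = 0. A d⁰ ion has no crystal-field stabilisation preference between square planar and tetrahedral, so four ligands adopt the sterically favoured tetrahedral geometry. → tetrahedral.
For [Ni(PMe₃)₃(PPh₃)]²⁺: Ligand charges: trimethylphosphine is neutral; triphenylphosphine is neutral. With an overall charge of +2 the nickel centre must be in the +2 oxidation state. Ni sits in group 10, so the d-electron count is 10 − 2 = 8. Trimethylphosphine and triphenylphosphine are strong-field ligands (high in the spectrochemical series). A 3d d⁸ ion with strong-field ligands gains enough CFSE to favour square planar over tetrahedral. → square planar.

[Hf(NO₂)₄]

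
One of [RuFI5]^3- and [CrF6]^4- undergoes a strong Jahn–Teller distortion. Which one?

[CrF6]^4-

[RuFI5]^3-: Summing ligand charges against the −3 overall charge gives an oxidation state of +3 for ruthenium. Ruthenium is a group-8 element; Ru(III) is therefore d⁵. A 4d ion has a large Δₒ and is invariably low-spin. The d⁵ configuration leaves the e_g set evenly filled (or empty) — no strong Jahn–Teller driving force.
[CrF6]^4-: Each fluoride is −1; balancing the −4 overall charge requires Cr(II). Cr sits in group 6, so the d-electron count is 6 − 2 = 4. Fluoride is a weak-field ligand for a first-row metal, so the complex is high-spin. The t₂g³e_g¹ (high-spin) configuration has an unevenly filled e_g set; the Jahn–Teller theorem predicts a tetragonal distortion (typically axial elongation) to lift the degeneracy.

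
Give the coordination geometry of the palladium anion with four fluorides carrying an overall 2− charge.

square planar

Summing ligand charges against the −2 overall charge gives an oxidation state of +2 for palladium.
Pd sits in group 10, so the d-electron count is 10 − 2 = 8.
With 4 monodentate ligands the coordination number is 4.
A 4d d⁸ ion has a large crystal-field splitting; square planar leaves the high-energy d_{x²−y²} orbital empty and maximises CFSE.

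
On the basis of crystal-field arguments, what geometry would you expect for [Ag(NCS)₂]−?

linear

Ligand charges: each isothiocyanate is −1. With an overall charge of −1 the silver centre must be in the +1 oxidation state.
Ag sits in group 11, so the d-electron count is 11 − 1 = 10.
Coordination number: 2.
A d¹⁰ ion with only two ligands adopts a linear arrangement (sp hybridisation; no CFSE preference).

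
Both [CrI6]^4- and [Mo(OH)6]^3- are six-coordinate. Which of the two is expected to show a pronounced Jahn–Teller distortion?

[CrI6]^4-

[CrI6]^4-: Ligand charges: each iodide is −1. With an overall charge of −4 the chromium centre must be in the +2 oxidation state. Cr sits in group 6, so the d-electron count is 6 − 2 = 4. Iodide is a weak-field ligand for a first-row metal, so the complex is high-spin. The t₂g³e_g¹ (high-spin) configuration has an unevenly filled e_g set; the Jahn–Teller theorem predicts a tetragonal distortion (typically axial elongation) to lift the degeneracy.
[Mo(OH)6]^3-: Each hydroxide is −1; balancing the −3 overall charge requires Mo(III). Molybdenum is a group-6 element; Mo(III) is therefore d³. The d³ configuration leaves the e_g set evenly filled (or empty) — no strong Jahn–Teller driving force.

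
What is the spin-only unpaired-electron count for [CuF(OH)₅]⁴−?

1 unpaired electron

Ligand charges: each fluoride is −1; each hydroxide is −1. With an overall charge of −4 the copper centre must be in the +2 oxidation state.
Group 11 minus oxidation state 2 gives a d⁹ configuration.
In an octahedral field the d⁹ configuration is t₂g⁶e_g³ (only one arrangement possible), giving 1 unpaired electron.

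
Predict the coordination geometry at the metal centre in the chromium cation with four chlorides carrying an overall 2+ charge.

tetrahedral

Summing ligand charges against the +2 overall charge gives an oxidation state of +6 for chromium.
Cr sits in group 6, so the d-electron count is 6 − 6 = 0.
Coordination number: 4.
A d⁰ ion has no crystal-field stabilisation preference between square planar and tetrahedral, so four ligands adopt the sterically favoured tetrahedral geometry.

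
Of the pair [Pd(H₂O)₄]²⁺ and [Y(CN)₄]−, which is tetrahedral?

[Y(CN)₄]−

For [Pd(H₂O)₄]²⁺: Ligand charges: water is neutral. With an overall charge of +2 the palladium centre must be in the +2 oxidation state. Pd sits in group 10, so the d-electron count is 10 − 2 = 8. A 4d d⁸ ion has a large crystal-field splitting; square planar leaves the high-energy d_{x²−y²} orbital empty and maximises CFSE. → square planar.
For [Y(CN)₄]−: Ligand charges: each cyanide is −1. With an overall charge of −1 the yttrium centre must be in the +3 oxidation state. Y sits in group 3, so the d-electron count is 3 − 3 = 0. A d⁰ ion has no crystal-field stabilisation preference between square planar and tetrahedral, so four ligands adopt the sterically favoured tetrahedral geometry. → tetrahedral.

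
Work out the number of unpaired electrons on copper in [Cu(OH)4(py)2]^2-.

Each hydroxide is −1; pyridine is neutral; balancing the −2 overall charge requires Cu(II).
Copper is a group-11 element; Cu(II) is therefore d⁹.
In an octahedral field the d⁹ configuration is t₂g⁶e_g³ (only one arrangement possible), giving 1 unpaired electron.

1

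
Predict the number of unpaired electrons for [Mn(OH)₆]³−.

Summing ligand charges against the −3 overall charge gives an oxidation state of +3 for manganese.
Mn sits in group 7, so the d-electron count is 7 − 3 = 4.
The spin state decides the count: Hydroxide is a weak-field ligand for a first-row metal, so the complex is high-spin.
An octahedral high-spin d⁴ ion is t₂g³e_g¹, giving 4 unpaired electrons.

4 unpaired electrons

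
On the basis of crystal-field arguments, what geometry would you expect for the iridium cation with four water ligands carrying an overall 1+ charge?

square planar

Summing ligand charges against the +1 overall charge gives an oxidation state of +1 for iridium.
Ir sits in group 9, so the d-electron count is 9 − 1 = 8.
Coordination number: 4.
A 5d d⁸ ion has a large crystal-field splitting; square planar leaves the high-energy d_{x²−y²} orbital empty and maximises CFSE.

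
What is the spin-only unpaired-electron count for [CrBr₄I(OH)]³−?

Summing ligand charges against the −3 overall charge gives an oxidation state of +3 for chromium.
Chromium is a group-6 element; Cr(III) is therefore d³.
In an octahedral field the d³ configuration is t₂g³e_g⁰ (only one arrangement possible), giving 3 unpaired electrons.

3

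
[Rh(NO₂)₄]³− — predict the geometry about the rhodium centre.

square planar

Each nitro (N-bound nitrite) is −1; balancing the −3 overall charge requires Rh(I).
Group 9 minus oxidation state 1 gives a d⁸ configuration.
Coordination number: 4.
A 4d d⁸ ion has a large crystal-field splitting; square planar leaves the high-energy d_{x²−y²} orbital empty and maximises CFSE.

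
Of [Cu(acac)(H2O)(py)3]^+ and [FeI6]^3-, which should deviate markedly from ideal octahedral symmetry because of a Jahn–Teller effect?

[Cu(acac)(H2O)(py)3]^+: Each acetylacetonate is −1; water is neutral; pyridine is neutral; balancing the +1 overall charge requires Cu(II). Cu sits in group 11, so the d-electron count is 11 − 2 = 9. The t₂g⁶e_g³ configuration has an unevenly filled e_g set; the Jahn–Teller theorem predicts a tetragonal distortion (typically axial elongation) to lift the degeneracy.
[FeI6]^3-: Ligand charges: each iodide is −1. With an overall charge of −3 the iron centre must be in the +3 oxidation state. Fe sits in group 8, so the d-electron count is 8 − 3 = 5. Iodide is a weak-field ligand for a first-row metal, so the complex is high-spin. The d⁵ configuration leaves the e_g set evenly filled (or empty) — no strong Jahn–Teller driving force.

[Cu(acac)(H2O)(py)3]^+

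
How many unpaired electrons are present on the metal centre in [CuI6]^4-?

1

Ligand charges: each iodide is −1. With an overall charge of −4 the copper centre must be in the +2 oxidation state.
Group 11 minus oxidation state 2 gives a d⁹ configuration.
In an octahedral field the d⁹ configuration is t₂g⁶e_g³ (only one arrangement possible), giving 1 unpaired electron.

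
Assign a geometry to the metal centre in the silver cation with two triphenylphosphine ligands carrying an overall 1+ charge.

linear

Summing ligand charges against the +1 overall charge gives an oxidation state of +1 for silver.
Ag sits in group 11, so the d-electron count is 11 − 1 = 10.
With 2 monodentate ligands the coordination number is 2.
A d¹⁰ ion with only two ligands adopts a linear arrangement (sp hybridisation; no CFSE preference).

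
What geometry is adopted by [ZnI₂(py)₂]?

tetrahedral

Summing ligand charges against the 0 overall charge gives an oxidation state of +2 for zinc.
Zinc is a group-12 element; Zn(II) is therefore d¹⁰.
Coordination number: 4.
A d¹⁰ ion has no crystal-field stabilisation preference between square planar and tetrahedral, so four ligands adopt the sterically favoured tetrahedral geometry.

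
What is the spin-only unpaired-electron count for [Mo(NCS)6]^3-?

3

Each isothiocyanate is −1; balancing the −3 overall charge requires Mo(III).
Mo sits in group 6, so the d-electron count is 6 − 3 = 3.
In an octahedral field the d³ configuration is t₂g³e_g⁰ (only one arrangement possible), giving 3 unpaired electrons.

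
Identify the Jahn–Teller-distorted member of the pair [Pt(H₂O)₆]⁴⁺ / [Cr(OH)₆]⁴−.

[Pt(H₂O)₆]⁴⁺: Water is neutral; balancing the +4 overall charge requires Pt(IV). Platinum is a group-10 element; Pt(IV) is therefore d⁶. A 5d ion has a large Δₒ and is invariably low-spin. The d⁶ configuration leaves the e_g set evenly filled (or empty) — no strong Jahn–Teller driving force.
[Cr(OH)₆]⁴−: Summing ligand charges against the −4 overall charge gives an oxidation state of +2 for chromium. Cr sits in group 6, so the d-electron count is 6 − 2 = 4. Hydroxide is a weak-field ligand for a first-row metal, so the complex is high-spin. The t₂g³e_g¹ (high-spin) configuration has an unevenly filled e_g set; the Jahn–Teller theorem predicts a tetragonal distortion (typically axial elongation) to lift the degeneracy.

[Cr(OH)₆]⁴−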